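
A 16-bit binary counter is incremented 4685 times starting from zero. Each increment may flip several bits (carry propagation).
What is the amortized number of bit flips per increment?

Bit i flips on every 2^i-th increment, so over 4685 increments bit i flips floor(4685/2^i) times. Summing over i: total flips < 2 * 4685. Amortized: < 2 = O(1) per increment.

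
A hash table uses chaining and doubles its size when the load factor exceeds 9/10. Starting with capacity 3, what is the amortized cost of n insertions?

Rehashing occurs when load exceeds 9/10. Total rehash cost is geometric series summing to O(n). Each insertion itself is O(1). Amortized: O(1).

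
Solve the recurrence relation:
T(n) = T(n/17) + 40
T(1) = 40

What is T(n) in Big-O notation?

Each step divides n by 17 and adds 40. After log_17(n) steps, T(n) = O(log n).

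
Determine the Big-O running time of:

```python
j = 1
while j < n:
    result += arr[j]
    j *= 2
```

Time complexity: O(log n).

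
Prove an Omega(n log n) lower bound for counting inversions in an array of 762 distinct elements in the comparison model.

Decision-tree argument: at any leaf, the comparisons made (with transitivity) must totally order all 762 elements -- otherwise some pair (i,j) is unordered, and an adversary can present two inputs agreeing on every comparison made but with that pair flipped, changing the inversion count by 1, so the leaf's output is wrong on one of them. Hence the tree has >= 762! leaves and height >= log_2(762!) = Omega(n log n). Modified merge sort achieves O(n log n).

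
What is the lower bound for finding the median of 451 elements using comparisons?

To find the median of 451 elements, every element must be compared at least once, so the lower bound is Omega(n). The BFPRT algorithm achieves O(n), making this tight.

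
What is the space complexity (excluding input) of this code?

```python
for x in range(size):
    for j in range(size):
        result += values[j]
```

Space complexity: O(1).
Only a constant amount of auxiliary storage is used; nothing grows with n.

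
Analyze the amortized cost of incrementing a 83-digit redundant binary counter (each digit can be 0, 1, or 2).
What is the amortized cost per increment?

A redundant counter on 83 digits allows digit values 0, 1, 2. Increment adds 1 to the least significant digit and carries any 2 to a 0 plus +1 on the next digit. With potential Phi = (number of 2-digits), each increment does O(1) actual work plus a chain of carries, each of which decreases Phi by 1. Amortized O(1).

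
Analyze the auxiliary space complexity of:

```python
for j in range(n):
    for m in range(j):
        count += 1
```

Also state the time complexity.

Space complexity: O(1).
Only a constant amount of auxiliary storage is used; nothing grows with n.
Time complexity: O(n^2).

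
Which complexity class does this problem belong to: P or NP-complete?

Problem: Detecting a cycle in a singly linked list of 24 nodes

This problem is in P: Floyd's tortoise-and-hare runs in O(n) time, O(1) space.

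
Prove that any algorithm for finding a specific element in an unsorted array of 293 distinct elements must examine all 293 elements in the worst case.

Adversary argument: if the algorithm examines fewer than 293 elements, the adversary places the target in an unexamined position. The algorithm cannot distinguish 'not present' from 'in unexamined position'.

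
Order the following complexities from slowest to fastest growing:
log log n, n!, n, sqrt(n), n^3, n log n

Ordered by growth rate: log log n < sqrt(n) < n < n log n < n^3 < n!.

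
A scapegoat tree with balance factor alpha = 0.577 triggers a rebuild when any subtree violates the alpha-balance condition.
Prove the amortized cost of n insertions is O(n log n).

Define potential Phi = c * sum of |size(left(v)) - size(right(v))| over all nodes. An insertion at depth d costs O(d) = O(log n) and increases Phi by O(log n). When a rebuild of subtree of size s occurs, it costs O(s) but reduces Phi by Omega(s). With alpha = 0.577, between rebuilds Omega(s) insertions must occur. Amortized cost per insertion: O(log n).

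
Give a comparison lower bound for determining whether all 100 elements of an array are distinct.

In the algebraic decision-tree model, the YES region for element distinctness on 100 elements has 100! connected components (one per ordering). Ben-Or's theorem then gives a lower bound of Omega(log(n!)) = Omega(n log n).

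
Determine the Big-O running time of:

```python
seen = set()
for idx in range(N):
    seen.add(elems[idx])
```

Time complexity: O(n).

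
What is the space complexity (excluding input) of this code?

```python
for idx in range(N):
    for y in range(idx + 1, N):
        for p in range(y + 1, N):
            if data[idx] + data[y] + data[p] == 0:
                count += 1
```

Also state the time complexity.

Space complexity: O(1).
Only a constant amount of auxiliary storage is used; nothing grows with n.
Time complexity: O(n^3).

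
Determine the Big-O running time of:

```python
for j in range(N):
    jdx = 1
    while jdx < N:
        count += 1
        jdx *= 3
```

Time complexity: O(n log n).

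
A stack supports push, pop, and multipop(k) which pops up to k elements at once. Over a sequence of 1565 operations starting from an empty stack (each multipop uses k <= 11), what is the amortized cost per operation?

Each element is pushed exactly once and popped at most once (whether by pop or as part of a multipop). So the total number of individual pops over the whole sequence is at most the number of pushes, which is at most 1565. Total work <= 2 * 1565, hence O(1) amortized per operation.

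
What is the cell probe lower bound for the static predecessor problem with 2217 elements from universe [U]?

The Patrascu-Thorup lower bound shows any data structure on n = 2217 elements using O(n * polylog(n)) space requires Omega(log log U) query time. van Emde Boas trees achieve O(log log U) with O(U) space.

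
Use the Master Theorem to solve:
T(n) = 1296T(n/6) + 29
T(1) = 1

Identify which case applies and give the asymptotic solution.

a=1296, b=6, f(n)=29.
log_6(1296) = 4 > 0.
Since f(n) = O(n^0) is polynomially smaller than n^4, Case 1 applies.
T(n) = Theta(n^4).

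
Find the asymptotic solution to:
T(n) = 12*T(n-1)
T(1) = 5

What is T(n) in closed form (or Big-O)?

Each step multiplies by 12. T(n) = T(1)*12^(n-1) = 5*12^(n-1).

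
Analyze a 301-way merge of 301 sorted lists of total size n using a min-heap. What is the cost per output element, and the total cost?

Maintain a min-heap of size 301 holding the current head of each list. Each output step does one extract-min (O(log 301)) and one insert of that list's next element (O(log 301)). Each of the n elements passes through the heap exactly once, so the total cost is O(n log 301), i.e. O(log 301) per output element.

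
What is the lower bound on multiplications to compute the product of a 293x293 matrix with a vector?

A 293x293 matrix-vector product has 293 inner products of length 293. Output depends on all 293^2 = 85849 matrix entries. At least 85849 multiplications needed.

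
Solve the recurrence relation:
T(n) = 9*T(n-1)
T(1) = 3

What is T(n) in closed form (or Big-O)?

Each step multiplies by 9. T(n) = T(1)*9^(n-1) = 3*9^(n-1).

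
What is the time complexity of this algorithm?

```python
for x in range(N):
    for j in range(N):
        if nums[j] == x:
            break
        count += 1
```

Time complexity: O(n^2).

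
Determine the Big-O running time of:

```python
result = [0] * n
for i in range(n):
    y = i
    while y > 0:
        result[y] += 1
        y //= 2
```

Time complexity: O(n log n).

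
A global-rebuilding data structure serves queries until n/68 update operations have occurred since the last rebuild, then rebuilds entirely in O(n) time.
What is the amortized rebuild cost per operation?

The O(n) rebuild is triggered by n/68 operations, so each contributes O(n)/(n/68) = O(68) = O(1) to the rebuild cost.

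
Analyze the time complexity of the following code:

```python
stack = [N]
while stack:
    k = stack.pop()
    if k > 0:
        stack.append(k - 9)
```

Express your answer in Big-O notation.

Time complexity: O(n).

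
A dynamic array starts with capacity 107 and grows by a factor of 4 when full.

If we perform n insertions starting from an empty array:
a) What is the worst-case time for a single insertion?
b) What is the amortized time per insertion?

(a) Worst-case single insertion: O(n) -- when the array is full at capacity c, the resize copies all c elements, and c can be Theta(n).
(b) Resizes happen at sizes 107, 428, 1712, ... Total copy cost for n insertions: 107 + 428 + ... = O(n) (geometric series with ratio 1/4). Amortized cost per insertion: O(n)/n = O(1).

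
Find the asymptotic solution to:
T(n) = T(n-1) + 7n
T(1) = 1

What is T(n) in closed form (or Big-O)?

Unrolling: T(n) = 1 + 7*(2 + 3 + ... + n) = 1 + 7*(n(n+1)/2 - 1) = O(n^2).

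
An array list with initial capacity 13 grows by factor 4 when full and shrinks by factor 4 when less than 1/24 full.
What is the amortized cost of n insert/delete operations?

Using potential function Phi = |4*size - capacity|. Resizing costs are offset by potential release. Amortized O(1) per operation.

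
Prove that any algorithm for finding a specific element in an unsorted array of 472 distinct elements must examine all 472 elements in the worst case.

Adversary argument: if the algorithm examines fewer than 472 elements, the adversary places the target in an unexamined position. The algorithm cannot distinguish 'not present' from 'in unexamined position'.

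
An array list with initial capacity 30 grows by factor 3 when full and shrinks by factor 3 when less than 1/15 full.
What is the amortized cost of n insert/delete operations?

Using potential function Phi = |3*size - capacity|. Resizing costs are offset by potential release. Amortized O(1) per operation.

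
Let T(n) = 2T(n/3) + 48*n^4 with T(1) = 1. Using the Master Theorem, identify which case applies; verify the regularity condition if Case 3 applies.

a=2, b=3, f(n)=48*n^4.
log_3(2) = 0.6309 < 4.
f(n) = Omega(n^(0.6309+epsilon)) for some epsilon > 0, so Case 3 is the candidate.
Regularity: a*f(n/b) = 2*48*(n/3)^4 = (2/81)*48*n^4 <= c*f(n) with c = 2/81 < 1. Satisfied.
Case 3: T(n) = Theta(n^4).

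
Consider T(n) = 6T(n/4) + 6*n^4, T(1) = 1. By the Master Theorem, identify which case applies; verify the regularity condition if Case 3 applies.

a=6, b=4, f(n)=6*n^4.
log_4(6) = 1.292 < 4.
f(n) = Omega(n^(1.292+epsilon)) for some epsilon > 0, so Case 3 is the candidate.
Regularity: a*f(n/b) = 6*6*(n/4)^4 = (6/256)*6*n^4 <= c*f(n) with c = 6/256 < 1. Satisfied.
Case 3: T(n) = Theta(n^4).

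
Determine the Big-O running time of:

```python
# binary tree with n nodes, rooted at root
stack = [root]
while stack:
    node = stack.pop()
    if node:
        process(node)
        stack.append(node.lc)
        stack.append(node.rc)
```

Time complexity: O(n).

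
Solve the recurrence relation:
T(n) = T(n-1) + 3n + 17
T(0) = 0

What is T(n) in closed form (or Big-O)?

Dominant term in sum is 3*sum(i, i=1..n) = 3*n*(n+1)/2 = O(n^2).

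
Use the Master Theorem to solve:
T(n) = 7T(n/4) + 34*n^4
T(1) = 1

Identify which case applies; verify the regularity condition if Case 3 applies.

a=7, b=4, f(n)=34*n^4.
log_4(7) = 1.404 < 4.
f(n) = Omega(n^(1.404+epsilon)) for some epsilon > 0, so Case 3 is the candidate.
Regularity: a*f(n/b) = 7*34*(n/4)^4 = (7/256)*34*n^4 <= c*f(n) with c = 7/256 < 1. Satisfied.
Case 3: T(n) = Theta(n^4).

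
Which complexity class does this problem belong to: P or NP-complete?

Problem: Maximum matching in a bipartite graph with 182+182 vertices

This problem is in P: Hopcroft-Karp runs in O(E sqrt(V)).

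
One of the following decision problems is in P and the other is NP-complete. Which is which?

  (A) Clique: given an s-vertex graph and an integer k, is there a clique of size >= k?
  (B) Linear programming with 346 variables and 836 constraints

(A) is NP-complete: complement of Independent Set / Vertex Cover (with k part of the input).
(B) is P: the ellipsoid and interior-point methods run in polynomial time.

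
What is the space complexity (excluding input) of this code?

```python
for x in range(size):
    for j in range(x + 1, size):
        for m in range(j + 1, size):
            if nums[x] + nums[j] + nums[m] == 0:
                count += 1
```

Space complexity: O(1).
Only a constant amount of auxiliary storage is used; nothing grows with n.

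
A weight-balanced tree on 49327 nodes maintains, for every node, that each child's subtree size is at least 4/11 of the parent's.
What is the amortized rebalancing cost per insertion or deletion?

With balance ratio 4/11, tree height is O(log_{11/4}(49327)) = O(log n). A rebalance at a node of size s costs O(s) but requires Omega(s) updates in that subtree to retrigger. Summed over the O(log n) ancestors of the touched leaf, amortized rebalancing is O(log n).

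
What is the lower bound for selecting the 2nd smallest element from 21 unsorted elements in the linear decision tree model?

Selecting the 2nd smallest of 21 elements requires Omega(n) comparisons. Every element must be compared at least once. The BFPRT algorithm achieves O(n), making this tight.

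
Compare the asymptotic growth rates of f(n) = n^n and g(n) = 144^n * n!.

g(n) = 144^n * n! grows faster: by Stirling n! ~ sqrt(2 pi n)(n/e)^n, so 144^n n! / n^n ~ (144/e)^n sqrt(2 pi n) -> infinity since 144/e > 1.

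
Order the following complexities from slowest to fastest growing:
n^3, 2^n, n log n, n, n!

Ordered by growth rate: n < n log n < n^3 < 2^n < n!.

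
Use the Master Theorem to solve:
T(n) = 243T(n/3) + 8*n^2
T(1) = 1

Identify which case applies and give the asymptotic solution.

a=243, b=3, f(n)=8*n^2.
log_3(243) = 5 > 2.
Since f(n) = O(n^2) is polynomially smaller than n^5, Case 1 applies.
T(n) = Theta(n^5).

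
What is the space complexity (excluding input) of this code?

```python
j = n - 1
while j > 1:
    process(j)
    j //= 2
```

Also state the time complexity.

Space complexity: O(1).
Only a constant amount of auxiliary storage is used; nothing grows with n.
Time complexity: O(log n).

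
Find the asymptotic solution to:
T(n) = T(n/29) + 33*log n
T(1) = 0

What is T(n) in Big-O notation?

Each of the log_29(n) levels adds O(log n). T(n) = O(log^2 n).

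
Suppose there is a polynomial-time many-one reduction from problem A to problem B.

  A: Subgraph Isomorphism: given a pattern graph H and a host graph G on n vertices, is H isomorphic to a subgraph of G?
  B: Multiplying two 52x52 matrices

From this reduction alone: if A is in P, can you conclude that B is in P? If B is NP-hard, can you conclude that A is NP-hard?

A poly-time reduction A <=_p B transfers tractability DOWN (B easy => A easy) and hardness UP (A hard => B hard), not the reverse.
From A in P, the reduction alone does NOT give B in P: any problem in P trivially reduces to SAT, yet SAT is not known to be in P.
From B NP-hard, the reduction alone does NOT give A NP-hard: again, easy problems reduce to hard ones.
(Here in fact A is NP-complete and B is in P, so no such reduction is known -- its existence would imply P = NP; the analysis concerns only what the assumed reduction would or would not let you conclude.)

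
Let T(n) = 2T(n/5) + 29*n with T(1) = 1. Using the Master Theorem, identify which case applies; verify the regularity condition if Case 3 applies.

a=2, b=5, f(n)=29*n.
log_5(2) = 0.4307 < 1.
f(n) = Omega(n^(0.4307+epsilon)) for some epsilon > 0, so Case 3 is the candidate.
Regularity: a*f(n/b) = 2*29*(n/5)^1 = (2/5)*29*n^1 <= c*f(n) with c = 2/5 < 1. Satisfied.
Case 3: T(n) = Theta(n).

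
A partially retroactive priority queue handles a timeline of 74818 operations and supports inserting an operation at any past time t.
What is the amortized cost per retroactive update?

Partially retroactive priority queues (Demaine-Iacono-Langerman) allow updates at past times with queries only at the present. With a balanced BST over the m = 74818 timeline events tracking bridges, each retroactive insert or delete is O(log m) amortized.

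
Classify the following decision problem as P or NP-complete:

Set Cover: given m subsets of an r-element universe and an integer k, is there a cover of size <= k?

This problem is NP-complete: one of Karp's 21 NP-complete problems (with k part of the input).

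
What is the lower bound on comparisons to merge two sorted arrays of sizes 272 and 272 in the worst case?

Adversary: with |272 - 272| <= 1 the inputs can be fully interleaved so that every adjacent pair in the merged output comes from different arrays. Then each of the 543 adjacent pairs must be directly compared, or the algorithm cannot determine their relative order. Standard merge meets this bound.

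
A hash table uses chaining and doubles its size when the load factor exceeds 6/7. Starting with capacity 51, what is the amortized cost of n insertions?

Rehashing occurs when load exceeds 6/7. Total rehash cost is geometric series summing to O(n). Each insertion itself is O(1). Amortized: O(1).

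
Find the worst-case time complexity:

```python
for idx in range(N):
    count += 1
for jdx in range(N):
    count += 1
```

Time complexity: O(n).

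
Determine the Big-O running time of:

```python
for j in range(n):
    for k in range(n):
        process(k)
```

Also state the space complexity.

Time complexity: O(n^2).
Space complexity: O(1).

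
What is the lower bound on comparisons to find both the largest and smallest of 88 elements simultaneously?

Pair elements first (floor(88/2) comparisons), then find max among winners and min among losers. Total: ceil(3*88/2) - 2 = 130 comparisons.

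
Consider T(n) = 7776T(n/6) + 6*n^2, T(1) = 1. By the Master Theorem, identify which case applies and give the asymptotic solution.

a=7776, b=6, f(n)=6*n^2.
log_6(7776) = 5 > 2.
Since f(n) = O(n^2) is polynomially smaller than n^5, Case 1 applies.
T(n) = Theta(n^5).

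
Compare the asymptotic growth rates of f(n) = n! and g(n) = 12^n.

f(n) = n! grows faster: n!/12^n -> infinity by Stirling.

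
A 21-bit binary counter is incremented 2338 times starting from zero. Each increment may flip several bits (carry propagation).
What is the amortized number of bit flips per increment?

Bit i flips on every 2^i-th increment, so over 2338 increments bit i flips floor(2338/2^i) times. Summing over i: total flips < 2 * 2338. Amortized: < 2 = O(1) per increment.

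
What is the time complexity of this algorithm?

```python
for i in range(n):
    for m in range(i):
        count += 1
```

Time complexity: O(n^2).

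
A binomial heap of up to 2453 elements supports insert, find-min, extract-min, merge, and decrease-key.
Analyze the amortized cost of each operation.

A binomial heap with n <= 2453 elements has at most floor(log_2 2453) + 1 = 12 trees. Using potential Phi = number of trees: Insert adds one tree, but cascading merges reduce count -- amortized O(1). Find-min reads the cached minimum pointer: O(1). Extract-min creates O(log n) new trees: O(log n). Merge combines tree lists: O(log n). Decrease-key sifts the element up its tree of height <= log n: O(log n).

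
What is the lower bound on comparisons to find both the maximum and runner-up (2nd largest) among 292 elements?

Lower bound: finding the max needs 292-1 comparisons. By an adversary weight-doubling argument, the maximum element must personally win at least ceil(log_2(292)) = 9 comparisons in any correct algorithm. The 2nd largest is among those 9 direct losers, and distinguishing it requires 9-1 more comparisons. Total >= 292-1 + 9-1 = 299. A balanced tournament achieves this bound exactly.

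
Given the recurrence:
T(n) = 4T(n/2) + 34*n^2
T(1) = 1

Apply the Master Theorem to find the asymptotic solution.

a=4, b=2, f(n)=34*n^2. log_2(4) = 2. Case 2: T(n) = O(n^2 log n).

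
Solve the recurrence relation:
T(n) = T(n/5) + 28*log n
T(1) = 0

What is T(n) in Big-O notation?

Each of the log_5(n) levels adds O(log n). T(n) = O(log^2 n).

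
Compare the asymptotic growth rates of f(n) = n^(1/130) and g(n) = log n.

f(n) = n^(1/130) grows faster: any positive power of n dominates log n.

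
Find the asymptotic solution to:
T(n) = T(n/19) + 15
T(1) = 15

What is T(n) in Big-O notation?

Each step divides n by 19 and adds 15. After log_19(n) steps, T(n) = O(log n).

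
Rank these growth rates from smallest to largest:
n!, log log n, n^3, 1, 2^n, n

Ordered by growth rate: 1 < log log n < n < n^3 < 2^n < n!.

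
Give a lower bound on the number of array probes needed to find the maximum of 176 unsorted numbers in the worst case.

Adversary: any unprobed cell could hold a value larger than everything seen so far. If fewer than 176 cells are probed, the adversary places the max in an unprobed cell. So all 176 cells must be examined; together with 176-1 comparisons this is tight.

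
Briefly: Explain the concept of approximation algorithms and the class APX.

An approximation algorithm finds solutions within a guaranteed factor of optimal in polynomial time. APX is the class of optimization problems with constant-factor polynomial-time approximation algorithms. Vertex Cover is in APX (2-approximation). Unless P = NP, TSP has no constant-factor approximation, but Metric TSP has a 3/2-approximation.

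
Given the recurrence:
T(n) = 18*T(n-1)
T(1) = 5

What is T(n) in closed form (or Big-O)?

Each step multiplies by 18. T(n) = T(1)*18^(n-1) = 5*18^(n-1).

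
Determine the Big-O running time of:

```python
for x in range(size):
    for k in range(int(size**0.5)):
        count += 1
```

Time complexity: O(n * sqrt(n)).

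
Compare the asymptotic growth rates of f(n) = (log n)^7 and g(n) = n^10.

g(n) = n^10 grows faster: any positive polynomial dominates any polylog.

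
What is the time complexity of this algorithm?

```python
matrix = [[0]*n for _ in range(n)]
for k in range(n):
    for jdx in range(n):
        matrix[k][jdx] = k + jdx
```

Time complexity: O(n^2).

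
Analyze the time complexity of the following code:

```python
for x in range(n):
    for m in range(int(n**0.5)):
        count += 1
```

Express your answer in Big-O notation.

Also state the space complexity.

Time complexity: O(n * sqrt(n)).
Space complexity: O(1).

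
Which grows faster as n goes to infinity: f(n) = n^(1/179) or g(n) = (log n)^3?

f(n) = n^(1/179) grows faster: any positive power of n dominates any polylog.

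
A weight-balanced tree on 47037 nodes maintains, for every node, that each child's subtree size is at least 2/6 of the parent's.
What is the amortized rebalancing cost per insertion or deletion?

With balance ratio 2/6, tree height is O(log_{6/2}(47037)) = O(log n). A rebalance at a node of size s costs O(s) but requires Omega(s) updates in that subtree to retrigger. Summed over the O(log n) ancestors of the touched leaf, amortized rebalancing is O(log n).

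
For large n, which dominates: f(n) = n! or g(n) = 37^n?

f(n) = n! grows faster: n!/37^n -> infinity by Stirling.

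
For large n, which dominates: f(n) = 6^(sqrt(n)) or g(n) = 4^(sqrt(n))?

f(n) = 6^(sqrt(n)) grows faster: ratio is (6/4)^(sqrt(n)) -> infinity since 6/4 > 1.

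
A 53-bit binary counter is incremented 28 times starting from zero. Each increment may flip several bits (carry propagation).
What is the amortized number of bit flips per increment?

Bit i flips on every 2^i-th increment, so over 28 increments bit i flips floor(28/2^i) times. Summing over i: total flips < 2 * 28. Amortized: < 2 = O(1) per increment.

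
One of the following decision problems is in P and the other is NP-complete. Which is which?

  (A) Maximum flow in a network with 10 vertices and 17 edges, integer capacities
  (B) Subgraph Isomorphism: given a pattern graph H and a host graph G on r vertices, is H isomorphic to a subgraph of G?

(A) is P: Edmonds-Karp / push-relabel run in polynomial time.
(B) is NP-complete: generalizes Clique and Hamiltonian Path (pattern size is part of the input).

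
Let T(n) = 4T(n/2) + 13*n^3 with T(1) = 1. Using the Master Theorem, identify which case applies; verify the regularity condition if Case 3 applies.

a=4, b=2, f(n)=13*n^3.
log_2(4) = 2 < 3.
f(n) = Omega(n^(2+epsilon)) for some epsilon > 0, so Case 3 is the candidate.
Regularity: a*f(n/b) = 4*13*(n/2)^3 = (4/8)*13*n^3 <= c*f(n) with c = 4/8 < 1. Satisfied.
Case 3: T(n) = Theta(n^3).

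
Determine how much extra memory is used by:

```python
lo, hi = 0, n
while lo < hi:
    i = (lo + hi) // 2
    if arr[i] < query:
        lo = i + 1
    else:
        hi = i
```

Space complexity: O(1).
Only a constant amount of auxiliary storage is used; nothing grows with n.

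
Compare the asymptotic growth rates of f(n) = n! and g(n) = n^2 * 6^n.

f(n) = n! grows faster: by Stirling n! ~ (n/e)^n sqrt(2*pi*n); (n/e)^n eventually dominates n^2 * 6^n.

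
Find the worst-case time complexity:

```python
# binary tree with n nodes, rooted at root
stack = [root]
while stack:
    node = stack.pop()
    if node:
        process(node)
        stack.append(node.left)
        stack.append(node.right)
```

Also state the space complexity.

Time complexity: O(n).
Space complexity: O(n).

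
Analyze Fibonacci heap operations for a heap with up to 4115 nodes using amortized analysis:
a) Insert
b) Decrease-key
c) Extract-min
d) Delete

Fibonacci heaps use lazy consolidation. Potential function Phi = t + 2m (t = number of trees, m = marked nodes).
- Insert: O(1) actual, Delta Phi = +1 (one new tree) => O(1) amortized.
- Decrease-key: with c cascading cuts, actual cost is O(c); Delta Phi <= c - 2(c-1) + 2 = 4 - c (c new trees; >= c-1 marks cleared; <= 1 new mark). Amortized O(c) + (4 - c) = O(1).
- Extract-min: O(D(n) + t) actual; consolidation drops t to <= D(n)+1, so Delta Phi pays for the t term. D(n) = O(log n) for n = 4115 => O(log n) amortized.
- Delete: decrease-key to -inf then extract-min = O(log n).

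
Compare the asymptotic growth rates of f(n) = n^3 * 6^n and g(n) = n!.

g(n) = n! grows faster: by Stirling n! ~ (n/e)^n sqrt(2*pi*n); (n/e)^n eventually dominates n^3 * 6^n.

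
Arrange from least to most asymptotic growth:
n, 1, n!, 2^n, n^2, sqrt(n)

Ordered by growth rate: 1 < sqrt(n) < n < n^2 < 2^n < n!.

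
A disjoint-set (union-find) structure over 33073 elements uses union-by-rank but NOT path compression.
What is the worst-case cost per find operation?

Union-by-rank alone keeps every tree's height <= log_2(33073) ~= 15.0. Each find traverses from a node to its root, costing O(height) = O(log n). Without path compression this bound is tight.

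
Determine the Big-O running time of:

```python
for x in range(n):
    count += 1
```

Time complexity: O(n).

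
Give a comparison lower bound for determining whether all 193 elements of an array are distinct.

In the algebraic decision-tree model, the YES region for element distinctness on 193 elements has 193! connected components (one per ordering). Ben-Or's theorem then gives a lower bound of Omega(log(n!)) = Omega(n log n).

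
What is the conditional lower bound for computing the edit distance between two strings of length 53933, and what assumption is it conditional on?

Under SETH (the Strong Exponential Time Hypothesis), edit distance on length-53933 strings cannot be computed in O(n^(2-epsilon)) time for any epsilon > 0 (Backurs-Indyk). The reduction is from CNF-SAT via the orthogonal vectors problem.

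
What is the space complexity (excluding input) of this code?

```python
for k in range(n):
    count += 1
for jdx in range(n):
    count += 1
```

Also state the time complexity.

Space complexity: O(1).
Only a constant amount of auxiliary storage is used; nothing grows with n.
Time complexity: O(n).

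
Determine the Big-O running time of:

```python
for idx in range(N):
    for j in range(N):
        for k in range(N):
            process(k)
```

Time complexity: O(n^3).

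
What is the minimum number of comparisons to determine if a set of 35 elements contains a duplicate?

Determining if 35 elements are all distinct requires Omega(n log n) comparisons in the comparison model. This follows from the element distinctness lower bound.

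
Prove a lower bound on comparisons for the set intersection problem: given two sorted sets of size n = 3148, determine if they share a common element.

For two sorted arrays of size n = 3148, any correct algorithm must examine Omega(n) elements. If fewer are examined, an adversary places a common element in an unexamined gap. A merge-based scan achieves O(n), so the bound is tight.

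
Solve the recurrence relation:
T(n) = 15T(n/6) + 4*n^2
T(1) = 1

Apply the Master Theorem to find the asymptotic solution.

a=15, b=6, f(n)=4*n^2. log_6(15) = 1.511 < 2. Case 3: T(n) = O(n^2).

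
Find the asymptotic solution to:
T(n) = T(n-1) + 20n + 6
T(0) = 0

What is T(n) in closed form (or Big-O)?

Dominant term in sum is 20*sum(i, i=1..n) = 20*n*(n+1)/2 = O(n^2).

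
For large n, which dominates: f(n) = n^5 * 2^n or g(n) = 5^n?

g(n) = 5^n grows faster: 5^n / (n^5 2^n) = (5/2)^n / n^5 -> infinity since 5/2 > 1.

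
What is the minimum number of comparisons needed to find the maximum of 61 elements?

Finding the maximum requires 60 comparisons. Each comparison eliminates exactly one candidate. With 61 candidates, we need 60 eliminations.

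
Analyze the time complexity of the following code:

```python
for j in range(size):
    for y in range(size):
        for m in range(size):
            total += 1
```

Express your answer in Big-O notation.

Time complexity: O(n^3).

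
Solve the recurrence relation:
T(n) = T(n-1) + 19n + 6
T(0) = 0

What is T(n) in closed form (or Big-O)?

Dominant term in sum is 19*sum(i, i=1..n) = 19*n*(n+1)/2 = O(n^2).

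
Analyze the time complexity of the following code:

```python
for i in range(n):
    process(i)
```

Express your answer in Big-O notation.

Time complexity: O(n).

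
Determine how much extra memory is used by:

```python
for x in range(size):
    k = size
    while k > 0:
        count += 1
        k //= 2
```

Space complexity: O(1).
Only a constant amount of auxiliary storage is used; nothing grows with n.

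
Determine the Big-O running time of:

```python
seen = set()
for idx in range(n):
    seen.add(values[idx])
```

Time complexity: O(n).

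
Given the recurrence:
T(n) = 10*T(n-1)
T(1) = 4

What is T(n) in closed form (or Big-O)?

Each step multiplies by 10. T(n) = T(1)*10^(n-1) = 4*10^(n-1).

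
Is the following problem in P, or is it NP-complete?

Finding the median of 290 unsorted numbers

This problem is in P: linear-time selection (median-of-medians) runs in O(n).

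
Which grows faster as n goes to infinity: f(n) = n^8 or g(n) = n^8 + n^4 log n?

f(n) = n^8 and g(n) = n^8 + n^4 log n are Theta of each other: the lower-order n^4 log n term is o(n^8); both are Theta(n^8).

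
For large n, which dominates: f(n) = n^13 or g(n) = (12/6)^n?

g(n) = (12/6)^n grows faster: (12/6)^n is exponential with base 12/6 > 1, dominating every polynomial.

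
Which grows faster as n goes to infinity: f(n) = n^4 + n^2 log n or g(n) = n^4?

f(n) = n^4 + n^2 log n and g(n) = n^4 are Theta of each other: the lower-order n^2 log n term is o(n^4); both are Theta(n^4).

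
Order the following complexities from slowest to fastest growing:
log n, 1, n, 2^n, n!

Ordered by growth rate: 1 < log n < n < 2^n < n!.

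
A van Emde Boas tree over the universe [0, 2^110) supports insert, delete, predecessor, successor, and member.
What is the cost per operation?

vEB recursively partitions [0, 1298074214633706907132624082305024) into sqrt(u) clusters of size sqrt(u). Each operation recurses into either one cluster or the summary, never both: T(u) = T(sqrt(u)) + O(1) => T(u) = O(log log u) = O(log 110). This is worst-case, not just amortized.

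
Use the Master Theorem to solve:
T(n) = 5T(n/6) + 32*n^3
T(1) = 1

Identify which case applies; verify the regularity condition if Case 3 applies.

a=5, b=6, f(n)=32*n^3.
log_6(5) = 0.8982 < 3.
f(n) = Omega(n^(0.8982+epsilon)) for some epsilon > 0, so Case 3 is the candidate.
Regularity: a*f(n/b) = 5*32*(n/6)^3 = (5/216)*32*n^3 <= c*f(n) with c = 5/216 < 1. Satisfied.
Case 3: T(n) = Theta(n^3).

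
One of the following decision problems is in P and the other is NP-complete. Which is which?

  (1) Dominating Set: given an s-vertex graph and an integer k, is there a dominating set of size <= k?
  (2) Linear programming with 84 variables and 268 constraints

(1) is NP-complete: reduces from Set Cover (with k part of the input).
(2) is P: the ellipsoid and interior-point methods run in polynomial time.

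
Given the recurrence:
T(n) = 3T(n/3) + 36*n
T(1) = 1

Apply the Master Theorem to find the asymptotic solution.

a=3, b=3, f(n)=36*n. log_3(3) = 1. Case 2: T(n) = O(n log n).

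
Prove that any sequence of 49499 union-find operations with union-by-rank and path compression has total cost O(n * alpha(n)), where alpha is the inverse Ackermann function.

Using Tarjan's analysis with rank-based potential function. Union-by-rank keeps tree height O(log n). Path compression flattens paths during find. For n = 49499 operations, total cost is O(n * alpha(n)), effectively O(n) since alpha grows incredibly slowly.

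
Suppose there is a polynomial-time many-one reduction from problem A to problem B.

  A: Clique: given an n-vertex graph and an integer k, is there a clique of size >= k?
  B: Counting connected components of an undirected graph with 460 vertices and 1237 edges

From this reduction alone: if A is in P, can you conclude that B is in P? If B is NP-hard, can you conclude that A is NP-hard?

A poly-time reduction A <=_p B transfers tractability DOWN (B easy => A easy) and hardness UP (A hard => B hard), not the reverse.
From A in P, the reduction alone does NOT give B in P: any problem in P trivially reduces to SAT, yet SAT is not known to be in P.
From B NP-hard, the reduction alone does NOT give A NP-hard: again, easy problems reduce to hard ones.
(Here in fact A is NP-complete and B is in P, so no such reduction is known -- its existence would imply P = NP; the analysis concerns only what the assumed reduction would or would not let you conclude.)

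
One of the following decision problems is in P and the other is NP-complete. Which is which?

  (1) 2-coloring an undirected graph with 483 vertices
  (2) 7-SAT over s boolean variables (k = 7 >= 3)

(1) is P: 2-coloring is bipartiteness testing via BFS, O(V+E).
(2) is NP-complete: 3-SAT is NP-complete (Cook-Levin); k-SAT for k>=3 reduces from 3-SAT.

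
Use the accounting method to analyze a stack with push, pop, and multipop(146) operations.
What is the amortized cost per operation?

Assign 2 credits per push (1 for the push, 1 saved for a future pop). Each pop or element popped by multipop(146) uses 1 saved credit. Total credits never go negative, so amortized cost is O(1).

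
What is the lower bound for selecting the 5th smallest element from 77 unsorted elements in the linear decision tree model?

Selecting the 5th smallest of 77 elements requires Omega(n) comparisons. Every element must be compared at least once. The BFPRT algorithm achieves O(n), making this tight.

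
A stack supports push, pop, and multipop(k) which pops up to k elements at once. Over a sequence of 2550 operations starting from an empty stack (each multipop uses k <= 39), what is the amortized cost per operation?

Each element is pushed exactly once and popped at most once (whether by pop or as part of a multipop). So the total number of individual pops over the whole sequence is at most the number of pushes, which is at most 2550. Total work <= 2 * 2550, hence O(1) amortized per operation.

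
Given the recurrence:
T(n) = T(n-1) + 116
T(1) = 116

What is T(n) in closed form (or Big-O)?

Unrolling: T(n) = T(n-1) + 116 = T(n-2) + 2*116 = ... = T(1) + (n-1)*116 = 116 + (n-1)*116 = 116n.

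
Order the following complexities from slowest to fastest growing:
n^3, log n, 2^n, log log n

Ordered by growth rate: log log n < log n < n^3 < 2^n.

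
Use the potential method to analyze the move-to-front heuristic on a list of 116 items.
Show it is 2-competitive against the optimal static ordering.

Let Phi = number of inversions between the MTF list and the optimal static list (0 <= Phi <= C(116,2)). Accessing an element at MTF position k and optimal position j: the move-to-front destroys all k-1 inversions in front of it that are not in front in optimal (>= k-j of them) and creates at most j-1 new ones. Amortized cost <= k + (j-1) - (k-j) = 2j - 1 <= 2 * optimal cost.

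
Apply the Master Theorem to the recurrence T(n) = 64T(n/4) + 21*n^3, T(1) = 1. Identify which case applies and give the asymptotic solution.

a=64, b=4, f(n)=21*n^3.
log_4(64) = 3, so n^(log_b(a)) = n^3.
f(n) = Theta(n^3), so Case 2 applies.
T(n) = Theta(n^3 log n).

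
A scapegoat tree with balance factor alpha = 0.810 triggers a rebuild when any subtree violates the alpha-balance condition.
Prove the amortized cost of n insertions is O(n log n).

Define potential Phi = c * sum of |size(left(v)) - size(right(v))| over all nodes. An insertion at depth d costs O(d) = O(log n) and increases Phi by O(log n). When a rebuild of subtree of size s occurs, it costs O(s) but reduces Phi by Omega(s). With alpha = 0.810, between rebuilds Omega(s) insertions must occur. Amortized cost per insertion: O(log n).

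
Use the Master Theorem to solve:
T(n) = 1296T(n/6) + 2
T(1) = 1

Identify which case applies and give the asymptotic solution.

a=1296, b=6, f(n)=2.
log_6(1296) = 4 > 0.
Since f(n) = O(n^0) is polynomially smaller than n^4, Case 1 applies.
T(n) = Theta(n^4).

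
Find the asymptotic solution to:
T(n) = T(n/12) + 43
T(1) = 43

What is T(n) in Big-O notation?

Each step divides n by 12 and adds 43. After log_12(n) steps, T(n) = O(log n).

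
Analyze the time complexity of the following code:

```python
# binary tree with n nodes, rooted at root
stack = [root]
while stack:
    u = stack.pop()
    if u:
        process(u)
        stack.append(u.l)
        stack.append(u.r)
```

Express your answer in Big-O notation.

Time complexity: O(n).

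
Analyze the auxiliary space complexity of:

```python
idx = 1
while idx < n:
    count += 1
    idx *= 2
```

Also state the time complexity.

Space complexity: O(1).
Only a constant amount of auxiliary storage is used; nothing grows with n.
Time complexity: O(log n).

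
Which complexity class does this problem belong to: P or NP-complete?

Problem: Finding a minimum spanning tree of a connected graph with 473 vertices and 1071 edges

This problem is in P: Kruskal's / Prim's algorithms run in polynomial time.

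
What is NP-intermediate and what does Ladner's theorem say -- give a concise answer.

NP-intermediate problems are in NP but neither in P nor NP-complete (assuming P != NP). Ladner's theorem proves such problems exist if P != NP. Graph isomorphism and integer factoring are candidate NP-intermediate problems -- no polynomial algorithm is known, but no NP-completeness proof exists either.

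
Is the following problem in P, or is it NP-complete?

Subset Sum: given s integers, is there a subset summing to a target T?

This problem is NP-complete: one of Karp's 21 NP-complete problems.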